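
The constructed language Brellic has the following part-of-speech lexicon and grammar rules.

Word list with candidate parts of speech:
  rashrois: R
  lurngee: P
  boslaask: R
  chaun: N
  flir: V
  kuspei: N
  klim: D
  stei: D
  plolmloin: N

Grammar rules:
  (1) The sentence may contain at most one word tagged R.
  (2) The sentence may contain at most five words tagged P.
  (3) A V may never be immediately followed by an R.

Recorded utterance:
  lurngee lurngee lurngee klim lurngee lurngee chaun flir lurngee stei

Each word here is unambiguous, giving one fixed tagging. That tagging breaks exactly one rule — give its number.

Fixed tagging: P P P D P P N V P D.
Checking each rule: R1 ✓, R2 ✗, R3 ✓.
Only rule 2 fails.

2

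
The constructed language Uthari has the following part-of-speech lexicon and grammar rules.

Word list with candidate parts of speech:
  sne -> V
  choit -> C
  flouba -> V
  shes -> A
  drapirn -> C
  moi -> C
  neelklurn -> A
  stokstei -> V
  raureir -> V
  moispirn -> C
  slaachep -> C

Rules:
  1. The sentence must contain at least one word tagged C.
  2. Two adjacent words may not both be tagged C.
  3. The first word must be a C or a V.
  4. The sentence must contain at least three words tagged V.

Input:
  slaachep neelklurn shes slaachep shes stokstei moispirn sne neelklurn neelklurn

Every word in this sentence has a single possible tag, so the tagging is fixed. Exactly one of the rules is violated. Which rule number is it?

Fixed tagging: C A A C A V C V A A.
Rule check: R1 holds, R2 holds, R3 holds, R4 violated.
Only rule 4 fails.

4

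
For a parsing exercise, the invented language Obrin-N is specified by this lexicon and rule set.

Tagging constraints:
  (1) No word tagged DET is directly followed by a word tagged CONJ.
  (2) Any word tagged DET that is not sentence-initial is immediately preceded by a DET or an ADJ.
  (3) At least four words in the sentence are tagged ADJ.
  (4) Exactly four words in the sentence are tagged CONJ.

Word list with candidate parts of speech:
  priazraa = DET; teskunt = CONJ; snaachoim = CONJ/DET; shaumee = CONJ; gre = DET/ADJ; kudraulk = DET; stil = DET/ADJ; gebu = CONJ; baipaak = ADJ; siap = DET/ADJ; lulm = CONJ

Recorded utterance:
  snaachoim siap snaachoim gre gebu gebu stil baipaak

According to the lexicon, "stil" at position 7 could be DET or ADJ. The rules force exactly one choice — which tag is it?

Candidates per position — 1:snaachoim {CONJ,DET}; 2:siap {DET,ADJ}; 3:snaachoim {CONJ,DET}; 4:gre {DET,ADJ}; 5:gebu {CONJ}; 6:gebu {CONJ}; 7:stil {DET,ADJ}; 8:baipaak {ADJ}.
Position 1: tagging it DET would leave rule 4 unsatisfiable, so it must be CONJ.
Position 2: tagging it DET would leave rule 2 unsatisfiable, so it must be ADJ.
Position 3: tagging it DET would leave rule 4 unsatisfiable, so it must be CONJ.
Position 4: tagging it DET would leave rule 1 unsatisfiable, so it must be ADJ.
Position 7: tagging it DET would leave rule 2 unsatisfiable, so it must be ADJ.
That leaves exactly one tagging: CONJ ADJ CONJ ADJ CONJ CONJ ADJ ADJ.
Rule-by-rule: rule 1 ok; rule 2 ok; rule 3 ok; rule 4 ok.

ADJ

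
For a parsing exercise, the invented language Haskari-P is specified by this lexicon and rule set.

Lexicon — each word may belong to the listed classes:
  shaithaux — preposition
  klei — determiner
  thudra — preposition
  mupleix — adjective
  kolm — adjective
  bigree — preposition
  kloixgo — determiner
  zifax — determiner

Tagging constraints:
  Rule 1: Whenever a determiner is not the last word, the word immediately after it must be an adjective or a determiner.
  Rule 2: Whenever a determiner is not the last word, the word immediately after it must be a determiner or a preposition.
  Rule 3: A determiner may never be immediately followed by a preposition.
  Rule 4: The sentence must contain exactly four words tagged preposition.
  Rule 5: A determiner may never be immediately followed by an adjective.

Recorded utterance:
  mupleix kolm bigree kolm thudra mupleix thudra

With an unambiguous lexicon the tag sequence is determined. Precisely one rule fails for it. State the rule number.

4

Fixed tagging: adjective adjective preposition adjective preposition adjective preposition.
Rule check: R1 holds, R2 holds, R3 holds, R4 violated, R5 holds.
Only rule 4 fails.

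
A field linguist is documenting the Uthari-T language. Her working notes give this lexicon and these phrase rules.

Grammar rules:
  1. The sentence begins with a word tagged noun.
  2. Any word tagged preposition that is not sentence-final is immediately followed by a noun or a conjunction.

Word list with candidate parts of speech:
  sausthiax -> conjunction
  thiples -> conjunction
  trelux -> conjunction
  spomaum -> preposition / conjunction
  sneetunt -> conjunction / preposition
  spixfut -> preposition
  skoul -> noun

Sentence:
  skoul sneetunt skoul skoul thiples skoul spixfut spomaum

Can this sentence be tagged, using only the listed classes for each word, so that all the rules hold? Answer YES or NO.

Candidates per position — 1:skoul {noun}; 2:sneetunt {conjunction,preposition}; 3:skoul {noun}; 4:skoul {noun}; 5:thiples {conjunction}; 6:skoul {noun}; 7:spixfut {preposition}; 8:spomaum {preposition,conjunction}.
One satisfying assignment: noun preposition noun noun conjunction noun preposition conjunction.
Rule-by-rule: rule 1 holds; rule 2 holds.

YES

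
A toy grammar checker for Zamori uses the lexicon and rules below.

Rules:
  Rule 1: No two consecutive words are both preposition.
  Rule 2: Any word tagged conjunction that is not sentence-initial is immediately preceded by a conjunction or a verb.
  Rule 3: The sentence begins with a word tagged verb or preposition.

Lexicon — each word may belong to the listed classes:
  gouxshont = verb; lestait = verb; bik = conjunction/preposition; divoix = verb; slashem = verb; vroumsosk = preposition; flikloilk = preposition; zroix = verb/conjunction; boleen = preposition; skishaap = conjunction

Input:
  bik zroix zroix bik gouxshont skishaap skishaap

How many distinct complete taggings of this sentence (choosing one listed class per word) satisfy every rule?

4

Candidates per position — 1:bik {conjunction,preposition}; 2:zroix {verb,conjunction}; 3:zroix {verb,conjunction}; 4:bik {conjunction,preposition}; 5:gouxshont {verb}; 6:skishaap {conjunction}; 7:skishaap {conjunction}.
There are 16 candidate sequences in total.
The sequences that satisfy every rule: preposition verb verb conjunction verb conjunction conjunction; preposition verb verb preposition verb conjunction conjunction; preposition verb conjunction conjunction verb conjunction conjunction; preposition verb conjunction preposition verb conjunction conjunction.
Count = 4.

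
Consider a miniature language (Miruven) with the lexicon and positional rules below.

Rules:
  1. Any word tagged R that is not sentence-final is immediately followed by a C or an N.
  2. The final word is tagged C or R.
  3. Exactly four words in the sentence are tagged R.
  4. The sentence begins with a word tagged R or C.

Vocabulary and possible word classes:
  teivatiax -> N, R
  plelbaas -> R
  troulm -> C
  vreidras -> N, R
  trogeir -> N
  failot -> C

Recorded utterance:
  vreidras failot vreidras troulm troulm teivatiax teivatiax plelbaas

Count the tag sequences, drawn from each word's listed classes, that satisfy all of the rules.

1

Candidates per position — 1:vreidras {N,R}; 2:failot {C}; 3:vreidras {N,R}; 4:troulm {C}; 5:troulm {C}; 6:teivatiax {N,R}; 7:teivatiax {N,R}; 8:plelbaas {R}.
There are 16 candidate sequences in total.
The sequences that satisfy every rule: R C R C C R N R.
Count = 1.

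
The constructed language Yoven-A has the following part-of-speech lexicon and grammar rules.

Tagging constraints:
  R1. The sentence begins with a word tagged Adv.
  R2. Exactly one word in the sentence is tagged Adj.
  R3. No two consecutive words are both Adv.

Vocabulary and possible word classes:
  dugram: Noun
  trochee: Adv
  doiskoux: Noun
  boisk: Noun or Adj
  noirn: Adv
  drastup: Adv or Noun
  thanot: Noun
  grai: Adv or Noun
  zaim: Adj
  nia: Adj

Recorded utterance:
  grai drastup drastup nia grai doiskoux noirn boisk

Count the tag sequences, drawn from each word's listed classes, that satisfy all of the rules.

4

Candidates per position — 1:grai {Adv,Noun}; 2:drastup {Adv,Noun}; 3:drastup {Adv,Noun}; 4:nia {Adj}; 5:grai {Adv,Noun}; 6:doiskoux {Noun}; 7:noirn {Adv}; 8:boisk {Noun,Adj}.
There are 32 candidate sequences in total.
The sequences that satisfy every rule: Adv Noun Adv Adj Adv Noun Adv Noun; Adv Noun Adv Adj Noun Noun Adv Noun; Adv Noun Noun Adj Adv Noun Adv Noun; Adv Noun Noun Adj Noun Noun Adv Noun.
Count = 4.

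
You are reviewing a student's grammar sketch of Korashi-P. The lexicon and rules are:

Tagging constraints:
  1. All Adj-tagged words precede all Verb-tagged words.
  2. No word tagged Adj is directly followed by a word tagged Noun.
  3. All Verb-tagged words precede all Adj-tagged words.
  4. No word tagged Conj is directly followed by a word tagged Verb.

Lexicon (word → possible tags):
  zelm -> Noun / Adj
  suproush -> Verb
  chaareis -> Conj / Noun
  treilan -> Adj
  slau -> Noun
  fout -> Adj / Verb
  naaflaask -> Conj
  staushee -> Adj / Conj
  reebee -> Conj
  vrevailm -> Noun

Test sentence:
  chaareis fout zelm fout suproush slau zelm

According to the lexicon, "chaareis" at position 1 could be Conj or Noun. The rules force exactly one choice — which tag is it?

Candidates per position — 1:chaareis {Conj,Noun}; 2:fout {Adj,Verb}; 3:zelm {Noun,Adj}; 4:fout {Adj,Verb}; 5:suproush {Verb}; 6:slau {Noun}; 7:zelm {Noun,Adj}.
At position 2, choosing Adj makes rule 3 impossible to satisfy; hence Verb.
At position 3, choosing Adj makes rule 1 impossible to satisfy; hence Noun.
At position 4, choosing Adj makes rule 1 impossible to satisfy; hence Verb.
At position 7, choosing Adj makes rule 1 impossible to satisfy; hence Noun.
At position 1, choosing Conj makes rule 4 impossible to satisfy; hence Noun.
The only consistent sequence is: Noun Verb Noun Verb Verb Noun Noun.
Verifying each rule — rule 1 satisfied; rule 2 satisfied; rule 3 satisfied; rule 4 satisfied.

Noun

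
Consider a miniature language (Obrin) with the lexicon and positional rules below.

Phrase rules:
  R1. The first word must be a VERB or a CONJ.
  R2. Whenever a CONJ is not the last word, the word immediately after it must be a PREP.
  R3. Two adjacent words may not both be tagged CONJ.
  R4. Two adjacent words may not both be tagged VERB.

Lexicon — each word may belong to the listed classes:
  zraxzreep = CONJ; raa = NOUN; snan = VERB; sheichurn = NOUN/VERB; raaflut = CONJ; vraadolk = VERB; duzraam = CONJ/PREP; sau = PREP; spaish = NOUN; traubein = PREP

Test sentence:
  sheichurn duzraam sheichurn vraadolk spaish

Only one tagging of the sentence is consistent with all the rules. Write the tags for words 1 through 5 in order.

Candidates per position — 1:sheichurn {NOUN,VERB}; 2:duzraam {CONJ,PREP}; 3:sheichurn {NOUN,VERB}; 4:vraadolk {VERB}; 5:spaish {NOUN}.
Word 1 cannot be NOUN — rule 1 would then fail for every completion. It is VERB.
Word 2 cannot be CONJ — rule 2 would then fail for every completion. It is PREP.
Word 3 cannot be VERB — rule 4 would then fail for every completion. It is NOUN.
So the tagging must be: VERB PREP NOUN VERB NOUN.
Check: rule 1 ok; rule 2 ok; rule 3 ok; rule 4 ok.

VERB PREP NOUN VERB NOUN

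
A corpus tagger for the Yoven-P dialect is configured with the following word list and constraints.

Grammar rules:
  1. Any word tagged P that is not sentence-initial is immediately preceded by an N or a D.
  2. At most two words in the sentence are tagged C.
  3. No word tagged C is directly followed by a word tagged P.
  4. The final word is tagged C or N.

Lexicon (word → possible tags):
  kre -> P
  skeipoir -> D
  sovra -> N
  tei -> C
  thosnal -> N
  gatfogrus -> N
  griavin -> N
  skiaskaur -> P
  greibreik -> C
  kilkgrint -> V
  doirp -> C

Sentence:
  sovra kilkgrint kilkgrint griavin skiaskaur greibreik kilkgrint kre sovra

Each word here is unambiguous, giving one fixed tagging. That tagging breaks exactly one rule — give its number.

1

Fixed tagging: N V V N P C V P N.
Rule check: R1 violated, R2 holds, R3 holds, R4 holds.
Only rule 1 fails.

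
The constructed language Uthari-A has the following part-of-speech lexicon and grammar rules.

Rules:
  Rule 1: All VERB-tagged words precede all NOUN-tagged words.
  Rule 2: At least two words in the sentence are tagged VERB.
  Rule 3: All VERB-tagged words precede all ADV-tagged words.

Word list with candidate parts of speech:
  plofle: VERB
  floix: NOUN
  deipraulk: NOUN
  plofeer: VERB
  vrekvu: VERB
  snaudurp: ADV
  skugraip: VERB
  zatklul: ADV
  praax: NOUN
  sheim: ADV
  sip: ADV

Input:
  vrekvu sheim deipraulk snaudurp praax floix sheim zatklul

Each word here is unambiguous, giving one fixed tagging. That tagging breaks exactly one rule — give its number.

Fixed tagging: VERB ADV NOUN ADV NOUN NOUN ADV ADV.
Rule check: R1 pass, R2 fail, R3 pass.
Only rule 2 fails.

2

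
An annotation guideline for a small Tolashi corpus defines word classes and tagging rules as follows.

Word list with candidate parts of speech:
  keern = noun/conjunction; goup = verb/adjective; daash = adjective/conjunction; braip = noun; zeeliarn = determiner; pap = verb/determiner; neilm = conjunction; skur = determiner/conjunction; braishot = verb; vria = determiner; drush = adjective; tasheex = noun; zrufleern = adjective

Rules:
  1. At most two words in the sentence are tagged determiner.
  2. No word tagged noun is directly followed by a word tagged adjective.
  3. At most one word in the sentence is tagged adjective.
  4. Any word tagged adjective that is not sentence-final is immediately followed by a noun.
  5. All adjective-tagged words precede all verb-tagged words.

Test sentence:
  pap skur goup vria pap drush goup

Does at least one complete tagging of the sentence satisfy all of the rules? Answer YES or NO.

NO

Candidates per position — 1:pap {verb,determiner}; 2:skur {determiner,conjunction}; 3:goup {verb,adjective}; 4:vria {determiner}; 5:pap {verb,determiner}; 6:drush {adjective}; 7:goup {verb,adjective}.
Rule 4 cannot be satisfied by any choice of tags from the lexicon.
So there is no consistent tagging.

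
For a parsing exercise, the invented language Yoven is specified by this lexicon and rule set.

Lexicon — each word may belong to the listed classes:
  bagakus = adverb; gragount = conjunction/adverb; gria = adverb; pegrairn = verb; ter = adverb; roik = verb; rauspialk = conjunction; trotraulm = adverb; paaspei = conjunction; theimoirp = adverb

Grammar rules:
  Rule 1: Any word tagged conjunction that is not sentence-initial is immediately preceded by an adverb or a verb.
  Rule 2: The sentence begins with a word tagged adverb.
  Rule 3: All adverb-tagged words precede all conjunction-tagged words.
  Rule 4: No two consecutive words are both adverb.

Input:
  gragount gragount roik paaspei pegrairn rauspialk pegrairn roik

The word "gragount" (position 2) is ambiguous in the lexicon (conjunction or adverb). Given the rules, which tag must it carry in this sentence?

Candidates per position — 1:gragount {conjunction,adverb}; 2:gragount {conjunction,adverb}; 3:roik {verb}; 4:paaspei {conjunction}; 5:pegrairn {verb}; 6:rauspialk {conjunction}; 7:pegrairn {verb}; 8:roik {verb}.
Position 1: conjunction is ruled out by rule 2; that leaves adverb.
Position 2: adverb is ruled out by rule 4; that leaves conjunction.
The only consistent sequence is: adverb conjunction verb conjunction verb conjunction verb verb.
Check: rule 1 holds; rule 2 holds; rule 3 holds; rule 4 holds.

conjunction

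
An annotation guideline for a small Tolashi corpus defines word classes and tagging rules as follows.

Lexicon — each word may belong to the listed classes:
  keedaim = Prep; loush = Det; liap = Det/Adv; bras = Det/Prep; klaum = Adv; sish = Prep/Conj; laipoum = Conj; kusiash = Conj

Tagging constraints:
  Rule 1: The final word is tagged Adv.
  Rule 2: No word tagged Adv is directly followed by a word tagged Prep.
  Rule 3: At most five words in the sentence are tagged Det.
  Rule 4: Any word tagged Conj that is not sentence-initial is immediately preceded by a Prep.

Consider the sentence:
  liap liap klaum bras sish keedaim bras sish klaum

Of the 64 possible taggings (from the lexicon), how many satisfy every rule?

12

Candidates per position — 1:liap {Det,Adv}; 2:liap {Det,Adv}; 3:klaum {Adv}; 4:bras {Det,Prep}; 5:sish {Prep,Conj}; 6:keedaim {Prep}; 7:bras {Det,Prep}; 8:sish {Prep,Conj}; 9:klaum {Adv}.
There are 64 candidate sequences in total.
Checking each against the rules leaves 12 sequences.
Count = 12.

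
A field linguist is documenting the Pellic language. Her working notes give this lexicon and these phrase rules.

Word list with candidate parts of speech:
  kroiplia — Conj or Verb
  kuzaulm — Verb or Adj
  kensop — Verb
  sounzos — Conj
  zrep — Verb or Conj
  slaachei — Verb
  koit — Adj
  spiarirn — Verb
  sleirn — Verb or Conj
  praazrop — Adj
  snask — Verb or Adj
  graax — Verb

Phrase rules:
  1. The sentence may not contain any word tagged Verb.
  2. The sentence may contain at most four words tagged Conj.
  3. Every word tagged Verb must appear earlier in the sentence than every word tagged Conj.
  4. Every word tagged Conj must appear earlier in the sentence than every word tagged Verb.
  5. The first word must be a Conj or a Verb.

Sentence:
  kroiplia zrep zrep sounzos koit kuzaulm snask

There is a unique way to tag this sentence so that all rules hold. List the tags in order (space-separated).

Conj Conj Conj Conj Adj Adj Adj

Candidates per position — 1:kroiplia {Conj,Verb}; 2:zrep {Verb,Conj}; 3:zrep {Verb,Conj}; 4:sounzos {Conj}; 5:koit {Adj}; 6:kuzaulm {Verb,Adj}; 7:snask {Verb,Adj}.
Position 1: tagging it Verb would leave rule 1 unsatisfiable, so it must be Conj.
Position 2: tagging it Verb would leave rule 1 unsatisfiable, so it must be Conj.
Position 3: tagging it Verb would leave rule 1 unsatisfiable, so it must be Conj.
Position 6: tagging it Verb would leave rule 1 unsatisfiable, so it must be Adj.
Position 7: tagging it Verb would leave rule 1 unsatisfiable, so it must be Adj.
The only consistent sequence is: Conj Conj Conj Conj Adj Adj Adj.
Rule-by-rule: rule 1 ✓; rule 2 ✓; rule 3 ✓; rule 4 ✓; rule 5 ✓.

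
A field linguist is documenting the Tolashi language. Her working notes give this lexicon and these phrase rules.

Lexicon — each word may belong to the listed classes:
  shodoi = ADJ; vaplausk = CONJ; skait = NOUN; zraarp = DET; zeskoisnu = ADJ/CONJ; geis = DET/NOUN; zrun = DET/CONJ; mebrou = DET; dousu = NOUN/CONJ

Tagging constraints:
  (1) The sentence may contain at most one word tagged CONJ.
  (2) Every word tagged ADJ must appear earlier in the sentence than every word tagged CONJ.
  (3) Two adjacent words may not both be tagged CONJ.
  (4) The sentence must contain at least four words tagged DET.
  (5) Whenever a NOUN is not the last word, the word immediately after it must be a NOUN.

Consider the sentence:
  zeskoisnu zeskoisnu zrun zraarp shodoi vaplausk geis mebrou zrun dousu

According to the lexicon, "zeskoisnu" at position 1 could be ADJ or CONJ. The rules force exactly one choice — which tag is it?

ADJ

Candidates per position — 1:zeskoisnu {ADJ,CONJ}; 2:zeskoisnu {ADJ,CONJ}; 3:zrun {DET,CONJ}; 4:zraarp {DET}; 5:shodoi {ADJ}; 6:vaplausk {CONJ}; 7:geis {DET,NOUN}; 8:mebrou {DET}; 9:zrun {DET,CONJ}; 10:dousu {NOUN,CONJ}.
Word 1 cannot be CONJ — rule 1 would then fail for every completion. It is ADJ.
Word 2 cannot be CONJ — rule 1 would then fail for every completion. It is ADJ.
Word 3 cannot be CONJ — rule 1 would then fail for every completion. It is DET.
Word 7 cannot be NOUN — rule 5 would then fail for every completion. It is DET.
Word 9 cannot be CONJ — rule 1 would then fail for every completion. It is DET.
Word 10 cannot be CONJ — rule 1 would then fail for every completion. It is NOUN.
So the tagging must be: ADJ ADJ DET DET ADJ CONJ DET DET DET NOUN.
Check: rule 1 satisfied; rule 2 satisfied; rule 3 satisfied; rule 4 satisfied; rule 5 satisfied.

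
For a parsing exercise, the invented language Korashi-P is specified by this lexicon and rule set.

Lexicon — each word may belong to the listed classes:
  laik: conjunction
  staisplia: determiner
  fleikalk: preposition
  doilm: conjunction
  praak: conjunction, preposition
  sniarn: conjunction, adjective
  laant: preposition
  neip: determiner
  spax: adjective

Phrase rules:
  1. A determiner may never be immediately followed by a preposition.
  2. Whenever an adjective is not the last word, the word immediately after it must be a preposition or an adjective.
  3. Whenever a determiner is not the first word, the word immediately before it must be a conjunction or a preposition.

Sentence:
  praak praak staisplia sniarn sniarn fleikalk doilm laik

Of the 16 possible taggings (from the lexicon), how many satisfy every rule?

Candidates per position — 1:praak {conjunction,preposition}; 2:praak {conjunction,preposition}; 3:staisplia {determiner}; 4:sniarn {conjunction,adjective}; 5:sniarn {conjunction,adjective}; 6:fleikalk {preposition}; 7:doilm {conjunction}; 8:laik {conjunction}.
There are 16 candidate sequences in total.
Checking each against the rules leaves 12 sequences.
Count = 12.

12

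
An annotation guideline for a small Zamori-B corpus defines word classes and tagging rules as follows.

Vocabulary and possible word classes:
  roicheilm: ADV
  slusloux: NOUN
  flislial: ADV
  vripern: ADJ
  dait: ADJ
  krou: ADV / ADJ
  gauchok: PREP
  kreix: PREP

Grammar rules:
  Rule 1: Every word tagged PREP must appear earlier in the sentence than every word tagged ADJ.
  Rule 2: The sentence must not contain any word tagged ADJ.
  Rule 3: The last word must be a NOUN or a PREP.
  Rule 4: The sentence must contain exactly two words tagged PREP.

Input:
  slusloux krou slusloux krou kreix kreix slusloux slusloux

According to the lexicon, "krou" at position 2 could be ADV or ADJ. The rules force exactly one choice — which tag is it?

ADV

Candidates per position — 1:slusloux {NOUN}; 2:krou {ADV,ADJ}; 3:slusloux {NOUN}; 4:krou {ADV,ADJ}; 5:kreix {PREP}; 6:kreix {PREP}; 7:slusloux {NOUN}; 8:slusloux {NOUN}.
Position 2: tagging it ADJ would leave rule 1 unsatisfiable, so it must be ADV.
Position 4: tagging it ADJ would leave rule 1 unsatisfiable, so it must be ADV.
The unique satisfying tagging is: NOUN ADV NOUN ADV PREP PREP NOUN NOUN.
Rule-by-rule: rule 1 ok; rule 2 ok; rule 3 ok; rule 4 ok.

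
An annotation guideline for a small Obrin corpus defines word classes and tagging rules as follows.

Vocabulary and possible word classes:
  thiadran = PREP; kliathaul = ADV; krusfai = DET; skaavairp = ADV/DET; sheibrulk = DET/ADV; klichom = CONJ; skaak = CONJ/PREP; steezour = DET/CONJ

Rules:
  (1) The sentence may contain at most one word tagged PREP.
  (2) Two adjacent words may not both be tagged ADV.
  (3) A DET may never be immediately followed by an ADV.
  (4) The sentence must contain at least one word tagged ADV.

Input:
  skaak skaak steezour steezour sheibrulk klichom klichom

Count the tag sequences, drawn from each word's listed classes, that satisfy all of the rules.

Candidates per position — 1:skaak {CONJ,PREP}; 2:skaak {CONJ,PREP}; 3:steezour {DET,CONJ}; 4:steezour {DET,CONJ}; 5:sheibrulk {DET,ADV}; 6:klichom {CONJ}; 7:klichom {CONJ}.
There are 32 candidate sequences in total.
Checking each against the rules leaves 6 sequences.
Count = 6.

6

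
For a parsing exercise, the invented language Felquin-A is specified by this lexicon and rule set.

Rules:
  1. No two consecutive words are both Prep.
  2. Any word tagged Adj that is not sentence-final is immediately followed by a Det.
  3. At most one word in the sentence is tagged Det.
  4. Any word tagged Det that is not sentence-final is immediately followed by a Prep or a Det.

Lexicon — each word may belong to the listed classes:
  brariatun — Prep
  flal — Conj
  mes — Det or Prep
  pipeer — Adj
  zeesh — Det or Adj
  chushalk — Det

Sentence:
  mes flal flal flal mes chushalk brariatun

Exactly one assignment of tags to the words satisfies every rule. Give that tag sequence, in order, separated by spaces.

Candidates per position — 1:mes {Det,Prep}; 2:flal {Conj}; 3:flal {Conj}; 4:flal {Conj}; 5:mes {Det,Prep}; 6:chushalk {Det}; 7:brariatun {Prep}.
At position 1, choosing Det makes rule 3 impossible to satisfy; hence Prep.
At position 5, choosing Det makes rule 3 impossible to satisfy; hence Prep.
So the tagging must be: Prep Conj Conj Conj Prep Det Prep.
Check: rule 1 holds; rule 2 holds; rule 3 holds; rule 4 holds.

Prep Conj Conj Conj Prep Det Prep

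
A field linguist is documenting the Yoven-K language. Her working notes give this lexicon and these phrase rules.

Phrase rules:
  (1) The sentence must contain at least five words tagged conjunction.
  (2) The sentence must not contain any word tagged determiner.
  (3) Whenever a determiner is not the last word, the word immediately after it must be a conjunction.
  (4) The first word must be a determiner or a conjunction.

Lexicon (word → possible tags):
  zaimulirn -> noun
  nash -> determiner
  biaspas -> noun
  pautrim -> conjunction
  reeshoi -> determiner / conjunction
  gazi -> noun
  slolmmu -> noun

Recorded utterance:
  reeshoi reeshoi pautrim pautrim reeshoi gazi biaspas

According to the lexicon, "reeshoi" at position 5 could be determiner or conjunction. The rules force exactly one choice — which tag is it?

Candidates per position — 1:reeshoi {determiner,conjunction}; 2:reeshoi {determiner,conjunction}; 3:pautrim {conjunction}; 4:pautrim {conjunction}; 5:reeshoi {determiner,conjunction}; 6:gazi {noun}; 7:biaspas {noun}.
Position 1: determiner is ruled out by rule 1; that leaves conjunction.
Position 2: determiner is ruled out by rule 1; that leaves conjunction.
Position 5: determiner is ruled out by rule 1; that leaves conjunction.
The only consistent sequence is: conjunction conjunction conjunction conjunction conjunction noun noun.
Check: rule 1 holds; rule 2 holds; rule 3 holds; rule 4 holds.

conjunction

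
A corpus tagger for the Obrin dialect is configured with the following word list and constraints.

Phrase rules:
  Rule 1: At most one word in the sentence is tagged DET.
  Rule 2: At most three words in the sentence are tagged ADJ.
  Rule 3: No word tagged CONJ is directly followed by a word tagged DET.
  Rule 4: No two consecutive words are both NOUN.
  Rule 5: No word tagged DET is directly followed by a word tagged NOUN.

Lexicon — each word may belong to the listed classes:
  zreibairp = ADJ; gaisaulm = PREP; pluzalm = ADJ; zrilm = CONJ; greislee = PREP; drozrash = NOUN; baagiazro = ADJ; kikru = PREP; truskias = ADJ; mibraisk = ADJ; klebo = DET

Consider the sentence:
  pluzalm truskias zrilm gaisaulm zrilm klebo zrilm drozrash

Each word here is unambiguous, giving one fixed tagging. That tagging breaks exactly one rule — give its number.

Fixed tagging: ADJ ADJ CONJ PREP CONJ DET CONJ NOUN.
Applying the rules: R1 ✓, R2 ✓, R3 ✗, R4 ✓, R5 ✓.
Only rule 3 fails.

3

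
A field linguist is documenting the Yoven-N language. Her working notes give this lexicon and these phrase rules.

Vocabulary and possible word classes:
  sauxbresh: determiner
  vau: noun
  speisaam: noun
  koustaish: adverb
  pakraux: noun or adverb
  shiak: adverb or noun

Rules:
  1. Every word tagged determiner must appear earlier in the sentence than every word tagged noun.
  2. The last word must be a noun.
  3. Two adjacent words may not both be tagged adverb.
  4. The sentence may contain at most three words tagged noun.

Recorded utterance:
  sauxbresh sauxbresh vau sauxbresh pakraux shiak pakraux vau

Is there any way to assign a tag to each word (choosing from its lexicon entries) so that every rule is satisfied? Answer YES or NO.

Candidates per position — 1:sauxbresh {determiner}; 2:sauxbresh {determiner}; 3:vau {noun}; 4:sauxbresh {determiner}; 5:pakraux {noun,adverb}; 6:shiak {adverb,noun}; 7:pakraux {noun,adverb}; 8:vau {noun}.
Rule 1 cannot be satisfied by any choice of tags from the lexicon.
So there is no consistent tagging.

NO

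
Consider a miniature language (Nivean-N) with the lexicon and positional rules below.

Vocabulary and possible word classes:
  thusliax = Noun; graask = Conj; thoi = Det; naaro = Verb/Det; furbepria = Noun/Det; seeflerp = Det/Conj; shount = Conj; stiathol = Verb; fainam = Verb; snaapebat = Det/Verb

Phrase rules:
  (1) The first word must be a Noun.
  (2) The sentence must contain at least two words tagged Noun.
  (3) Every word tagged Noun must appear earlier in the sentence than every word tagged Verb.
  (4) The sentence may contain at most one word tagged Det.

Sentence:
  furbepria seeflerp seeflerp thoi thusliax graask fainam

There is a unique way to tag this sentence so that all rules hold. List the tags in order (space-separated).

Candidates per position — 1:furbepria {Noun,Det}; 2:seeflerp {Det,Conj}; 3:seeflerp {Det,Conj}; 4:thoi {Det}; 5:thusliax {Noun}; 6:graask {Conj}; 7:fainam {Verb}.
Word 1 cannot be Det — rule 1 would then fail for every completion. It is Noun.
Word 2 cannot be Det — rule 4 would then fail for every completion. It is Conj.
Word 3 cannot be Det — rule 4 would then fail for every completion. It is Conj.
The only consistent sequence is: Noun Conj Conj Det Noun Conj Verb.
Rule-by-rule: rule 1 holds; rule 2 holds; rule 3 holds; rule 4 holds.

Noun Conj Conj Det Noun Conj Verb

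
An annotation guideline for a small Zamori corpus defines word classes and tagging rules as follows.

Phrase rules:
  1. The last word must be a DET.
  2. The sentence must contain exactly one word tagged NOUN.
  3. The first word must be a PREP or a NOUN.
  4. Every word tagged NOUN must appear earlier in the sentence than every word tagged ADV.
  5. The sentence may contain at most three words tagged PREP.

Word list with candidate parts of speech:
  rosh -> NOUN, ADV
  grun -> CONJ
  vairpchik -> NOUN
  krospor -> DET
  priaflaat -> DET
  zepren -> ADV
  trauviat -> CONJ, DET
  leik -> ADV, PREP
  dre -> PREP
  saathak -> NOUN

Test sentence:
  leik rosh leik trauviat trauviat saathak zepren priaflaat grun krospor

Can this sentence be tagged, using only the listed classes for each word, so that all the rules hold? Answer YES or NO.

Candidates per position — 1:leik {ADV,PREP}; 2:rosh {NOUN,ADV}; 3:leik {ADV,PREP}; 4:trauviat {CONJ,DET}; 5:trauviat {CONJ,DET}; 6:saathak {NOUN}; 7:zepren {ADV}; 8:priaflaat {DET}; 9:grun {CONJ}; 10:krospor {DET}.
Every candidate sequence violates at least one rule; no consistent tagging exists.

NO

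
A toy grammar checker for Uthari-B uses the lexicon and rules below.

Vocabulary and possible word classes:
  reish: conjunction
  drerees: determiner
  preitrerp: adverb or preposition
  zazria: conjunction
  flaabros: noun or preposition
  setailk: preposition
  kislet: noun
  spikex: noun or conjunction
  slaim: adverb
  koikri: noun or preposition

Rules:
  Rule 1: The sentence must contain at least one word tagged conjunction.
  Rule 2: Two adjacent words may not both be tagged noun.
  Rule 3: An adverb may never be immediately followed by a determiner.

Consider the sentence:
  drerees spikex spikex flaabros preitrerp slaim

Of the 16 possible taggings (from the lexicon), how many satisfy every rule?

10

Candidates per position — 1:drerees {determiner}; 2:spikex {noun,conjunction}; 3:spikex {noun,conjunction}; 4:flaabros {noun,preposition}; 5:preitrerp {adverb,preposition}; 6:slaim {adverb}.
There are 16 candidate sequences in total.
Checking each against the rules leaves 10 sequences.
Count = 10.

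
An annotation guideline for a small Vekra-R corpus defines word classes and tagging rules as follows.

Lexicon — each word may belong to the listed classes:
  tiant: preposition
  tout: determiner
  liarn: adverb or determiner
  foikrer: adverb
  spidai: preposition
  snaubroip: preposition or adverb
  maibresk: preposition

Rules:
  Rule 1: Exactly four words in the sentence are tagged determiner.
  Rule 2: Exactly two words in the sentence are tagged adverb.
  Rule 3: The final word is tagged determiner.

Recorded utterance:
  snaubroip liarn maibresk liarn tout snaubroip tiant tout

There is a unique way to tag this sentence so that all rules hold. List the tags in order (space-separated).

adverb determiner preposition determiner determiner adverb preposition determiner

Candidates per position — 1:snaubroip {preposition,adverb}; 2:liarn {adverb,determiner}; 3:maibresk {preposition}; 4:liarn {adverb,determiner}; 5:tout {determiner}; 6:snaubroip {preposition,adverb}; 7:tiant {preposition}; 8:tout {determiner}.
Word 2 cannot be adverb — rule 1 would then fail for every completion. It is determiner.
Word 4 cannot be adverb — rule 1 would then fail for every completion. It is determiner.
Word 6 cannot be preposition — rule 2 would then fail for every completion. It is adverb.
Word 1 cannot be preposition — rule 2 would then fail for every completion. It is adverb.
The unique satisfying tagging is: adverb determiner preposition determiner determiner adverb preposition determiner.
Check: rule 1 satisfied; rule 2 satisfied; rule 3 satisfied.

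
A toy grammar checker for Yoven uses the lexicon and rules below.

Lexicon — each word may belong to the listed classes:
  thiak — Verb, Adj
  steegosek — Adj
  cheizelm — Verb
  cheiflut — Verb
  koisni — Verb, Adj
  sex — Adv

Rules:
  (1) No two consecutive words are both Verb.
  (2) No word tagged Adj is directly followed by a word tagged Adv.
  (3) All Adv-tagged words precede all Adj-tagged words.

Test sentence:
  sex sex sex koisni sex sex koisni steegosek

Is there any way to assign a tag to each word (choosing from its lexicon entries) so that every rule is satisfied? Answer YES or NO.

Candidates per position — 1:sex {Adv}; 2:sex {Adv}; 3:sex {Adv}; 4:koisni {Verb,Adj}; 5:sex {Adv}; 6:sex {Adv}; 7:koisni {Verb,Adj}; 8:steegosek {Adj}.
One satisfying assignment: Adv Adv Adv Verb Adv Adv Verb Adj.
Rule-by-rule: rule 1 satisfied; rule 2 satisfied; rule 3 satisfied.

YES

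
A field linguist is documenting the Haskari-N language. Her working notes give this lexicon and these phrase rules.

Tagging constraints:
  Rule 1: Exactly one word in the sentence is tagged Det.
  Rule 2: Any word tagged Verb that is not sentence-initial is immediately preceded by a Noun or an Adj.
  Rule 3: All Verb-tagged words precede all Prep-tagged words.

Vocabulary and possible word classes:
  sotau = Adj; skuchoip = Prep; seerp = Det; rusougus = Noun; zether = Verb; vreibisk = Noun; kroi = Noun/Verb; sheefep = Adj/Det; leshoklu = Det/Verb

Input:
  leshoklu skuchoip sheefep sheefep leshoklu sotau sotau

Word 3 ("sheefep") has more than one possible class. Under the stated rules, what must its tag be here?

Candidates per position — 1:leshoklu {Det,Verb}; 2:skuchoip {Prep}; 3:sheefep {Adj,Det}; 4:sheefep {Adj,Det}; 5:leshoklu {Det,Verb}; 6:sotau {Adj}; 7:sotau {Adj}.
Position 5: Verb is ruled out by rule 3; that leaves Det.
Position 1: Det is ruled out by rule 1; that leaves Verb.
Position 3: Det is ruled out by rule 1; that leaves Adj.
Position 4: Det is ruled out by rule 1; that leaves Adj.
That leaves exactly one tagging: Verb Prep Adj Adj Det Adj Adj.
Verifying each rule — rule 1 satisfied; rule 2 satisfied; rule 3 satisfied.

Adj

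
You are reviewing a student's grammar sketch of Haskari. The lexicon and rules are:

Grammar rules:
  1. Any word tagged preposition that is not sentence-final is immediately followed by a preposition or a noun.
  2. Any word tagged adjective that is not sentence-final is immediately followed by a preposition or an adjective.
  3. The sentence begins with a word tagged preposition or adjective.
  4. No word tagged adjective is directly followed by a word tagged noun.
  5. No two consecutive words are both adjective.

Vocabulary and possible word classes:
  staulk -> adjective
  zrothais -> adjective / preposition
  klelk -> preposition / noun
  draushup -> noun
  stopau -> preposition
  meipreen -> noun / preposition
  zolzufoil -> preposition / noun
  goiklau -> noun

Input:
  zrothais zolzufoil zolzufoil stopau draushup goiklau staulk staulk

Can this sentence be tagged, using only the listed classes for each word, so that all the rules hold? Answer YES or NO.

Candidates per position — 1:zrothais {adjective,preposition}; 2:zolzufoil {preposition,noun}; 3:zolzufoil {preposition,noun}; 4:stopau {preposition}; 5:draushup {noun}; 6:goiklau {noun}; 7:staulk {adjective}; 8:staulk {adjective}.
Rule 5 cannot be satisfied by any choice of tags from the lexicon.
So there is no consistent tagging.

NO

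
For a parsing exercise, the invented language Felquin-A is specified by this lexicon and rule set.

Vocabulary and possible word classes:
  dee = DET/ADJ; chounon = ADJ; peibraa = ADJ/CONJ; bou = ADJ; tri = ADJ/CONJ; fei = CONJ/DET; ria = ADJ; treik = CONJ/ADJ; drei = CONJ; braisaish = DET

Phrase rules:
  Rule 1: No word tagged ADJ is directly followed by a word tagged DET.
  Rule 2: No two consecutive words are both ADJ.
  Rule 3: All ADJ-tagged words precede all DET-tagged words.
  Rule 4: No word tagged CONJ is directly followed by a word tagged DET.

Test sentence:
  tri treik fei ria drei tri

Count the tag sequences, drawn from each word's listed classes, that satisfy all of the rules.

Candidates per position — 1:tri {ADJ,CONJ}; 2:treik {CONJ,ADJ}; 3:fei {CONJ,DET}; 4:ria {ADJ}; 5:drei {CONJ}; 6:tri {ADJ,CONJ}.
There are 16 candidate sequences in total.
Checking each against the rules leaves 6 sequences.
Count = 6.

6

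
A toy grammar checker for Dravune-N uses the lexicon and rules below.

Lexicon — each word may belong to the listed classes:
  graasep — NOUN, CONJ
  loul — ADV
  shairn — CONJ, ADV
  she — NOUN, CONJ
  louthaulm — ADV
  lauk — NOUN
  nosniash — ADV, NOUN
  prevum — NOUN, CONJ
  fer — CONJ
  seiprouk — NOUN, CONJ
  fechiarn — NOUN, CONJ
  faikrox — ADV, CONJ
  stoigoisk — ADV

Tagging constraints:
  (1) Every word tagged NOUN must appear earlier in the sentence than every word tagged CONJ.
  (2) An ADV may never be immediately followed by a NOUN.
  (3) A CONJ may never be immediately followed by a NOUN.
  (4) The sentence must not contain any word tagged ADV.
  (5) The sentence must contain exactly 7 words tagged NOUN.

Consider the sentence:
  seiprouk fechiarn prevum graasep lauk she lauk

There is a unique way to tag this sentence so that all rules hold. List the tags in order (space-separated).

Candidates per position — 1:seiprouk {NOUN,CONJ}; 2:fechiarn {NOUN,CONJ}; 3:prevum {NOUN,CONJ}; 4:graasep {NOUN,CONJ}; 5:lauk {NOUN}; 6:she {NOUN,CONJ}; 7:lauk {NOUN}.
If word 1 were CONJ, no tagging could satisfy rule 1; so word 1 is NOUN.
If word 2 were CONJ, no tagging could satisfy rule 1; so word 2 is NOUN.
If word 3 were CONJ, no tagging could satisfy rule 1; so word 3 is NOUN.
If word 4 were CONJ, no tagging could satisfy rule 1; so word 4 is NOUN.
If word 6 were CONJ, no tagging could satisfy rule 1; so word 6 is NOUN.
The only consistent sequence is: NOUN NOUN NOUN NOUN NOUN NOUN NOUN.
Verifying each rule — rule 1 ok; rule 2 ok; rule 3 ok; rule 4 ok; rule 5 ok.

NOUN NOUN NOUN NOUN NOUN NOUN NOUN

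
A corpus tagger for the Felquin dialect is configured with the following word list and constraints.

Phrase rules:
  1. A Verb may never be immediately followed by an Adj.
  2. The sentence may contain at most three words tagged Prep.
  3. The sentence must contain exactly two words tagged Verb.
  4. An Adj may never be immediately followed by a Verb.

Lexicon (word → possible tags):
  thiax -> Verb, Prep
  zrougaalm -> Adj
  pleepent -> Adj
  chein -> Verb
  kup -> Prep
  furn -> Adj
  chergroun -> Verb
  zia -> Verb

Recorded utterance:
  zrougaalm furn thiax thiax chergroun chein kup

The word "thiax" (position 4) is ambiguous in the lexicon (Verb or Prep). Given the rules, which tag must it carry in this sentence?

Prep

Candidates per position — 1:zrougaalm {Adj}; 2:furn {Adj}; 3:thiax {Verb,Prep}; 4:thiax {Verb,Prep}; 5:chergroun {Verb}; 6:chein {Verb}; 7:kup {Prep}.
Position 3: Verb is ruled out by rule 3; that leaves Prep.
Position 4: Verb is ruled out by rule 3; that leaves Prep.
The only consistent sequence is: Adj Adj Prep Prep Verb Verb Prep.
Rule-by-rule: rule 1 satisfied; rule 2 satisfied; rule 3 satisfied; rule 4 satisfied.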